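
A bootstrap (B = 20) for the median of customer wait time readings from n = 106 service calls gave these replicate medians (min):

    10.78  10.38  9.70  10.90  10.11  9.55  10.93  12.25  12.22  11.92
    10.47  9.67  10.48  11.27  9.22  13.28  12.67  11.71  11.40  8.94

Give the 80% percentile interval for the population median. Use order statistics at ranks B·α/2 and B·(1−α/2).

(9.22, 12.25)

Sorted replicates: 8.94, 9.22, 9.55, 9.67, 9.70, 10.11, 10.38, 10.47, 10.48, 10.78, 10.90, 10.93, 11.27, 11.40, 11.71, 11.92, 12.22, 12.25, 12.67, 13.28
α = 0.20; lower rank = 20 × 0.100 = 2; upper rank = 20 × 0.900 = 18.
The 2nd smallest replicate is 9.22; the 18th is 12.25.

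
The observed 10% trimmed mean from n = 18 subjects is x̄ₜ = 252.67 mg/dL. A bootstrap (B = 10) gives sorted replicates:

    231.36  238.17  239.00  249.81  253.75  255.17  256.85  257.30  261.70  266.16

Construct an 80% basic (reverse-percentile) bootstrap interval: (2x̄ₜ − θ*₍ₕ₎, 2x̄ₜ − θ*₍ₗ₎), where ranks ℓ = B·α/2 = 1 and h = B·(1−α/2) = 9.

Percentile endpoints at ranks 1 and 9: θ*₍1₎ = 231.36, θ*₍9₎ = 261.70.
Basic interval reflects these around x̄ₜ:
  lower = 2 × 252.67 − 261.70 = 243.64
  upper = 2 × 252.67 − 231.36 = 273.98

(243.64, 273.98)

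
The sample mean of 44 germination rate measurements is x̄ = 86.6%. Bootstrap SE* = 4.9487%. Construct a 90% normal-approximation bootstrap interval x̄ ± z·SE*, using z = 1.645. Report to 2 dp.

Margin = 1.645 × 4.9487 = 8.141
Interval: 86.6 ± 8.141

(78.46, 94.74)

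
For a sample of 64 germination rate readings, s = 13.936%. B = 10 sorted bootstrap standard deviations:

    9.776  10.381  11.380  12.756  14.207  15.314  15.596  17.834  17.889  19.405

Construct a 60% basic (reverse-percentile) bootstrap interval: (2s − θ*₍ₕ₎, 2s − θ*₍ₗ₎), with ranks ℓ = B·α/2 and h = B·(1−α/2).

(10.038, 17.491)

Percentile endpoints at ranks 2 and 8: θ*₍2₎ = 10.381, θ*₍8₎ = 17.834.
Basic interval reflects these around s:
  lower = 2 × 13.936 − 17.834 = 10.038
  upper = 2 × 13.936 − 10.381 = 17.491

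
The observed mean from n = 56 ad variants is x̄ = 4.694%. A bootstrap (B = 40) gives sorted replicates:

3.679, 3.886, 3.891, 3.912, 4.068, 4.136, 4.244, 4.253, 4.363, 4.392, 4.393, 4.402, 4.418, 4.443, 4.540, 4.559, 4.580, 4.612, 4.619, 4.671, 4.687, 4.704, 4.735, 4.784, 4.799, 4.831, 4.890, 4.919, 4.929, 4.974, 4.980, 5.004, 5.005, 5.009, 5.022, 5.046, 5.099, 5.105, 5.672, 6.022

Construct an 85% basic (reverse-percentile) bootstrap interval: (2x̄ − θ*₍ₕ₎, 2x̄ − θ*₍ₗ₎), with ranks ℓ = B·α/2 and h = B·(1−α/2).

Percentile endpoints at ranks 3 and 37: θ*₍3₎ = 3.891, θ*₍37₎ = 5.099.
Basic interval reflects these around x̄:
  lower = 2 × 4.694 − 5.099 = 4.289
  upper = 2 × 4.694 − 3.891 = 5.497

(4.289, 5.497)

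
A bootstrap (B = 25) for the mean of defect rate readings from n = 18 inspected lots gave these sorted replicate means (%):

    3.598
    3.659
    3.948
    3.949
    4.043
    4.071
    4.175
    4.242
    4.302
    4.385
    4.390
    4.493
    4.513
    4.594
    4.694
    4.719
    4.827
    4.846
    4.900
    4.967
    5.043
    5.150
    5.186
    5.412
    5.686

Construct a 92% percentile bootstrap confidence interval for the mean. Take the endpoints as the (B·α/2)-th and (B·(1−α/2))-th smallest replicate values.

(3.598, 5.412)

α = 0.08; lower rank = 25 × 0.040 = 1; upper rank = 25 × 0.960 = 24.
The 1st smallest replicate is 3.598; the 24th is 5.412.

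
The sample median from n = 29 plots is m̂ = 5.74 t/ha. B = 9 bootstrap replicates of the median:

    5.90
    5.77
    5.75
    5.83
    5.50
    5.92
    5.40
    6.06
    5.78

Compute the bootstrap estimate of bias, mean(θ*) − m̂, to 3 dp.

bias = +0.028

mean(θ*) = (5.90 + 5.77 + 5.75 + 5.83 + 5.50 + 5.92 + 5.40 + 6.06 + 5.78) / 9 = 5.7678
bias = 5.7678 − 5.74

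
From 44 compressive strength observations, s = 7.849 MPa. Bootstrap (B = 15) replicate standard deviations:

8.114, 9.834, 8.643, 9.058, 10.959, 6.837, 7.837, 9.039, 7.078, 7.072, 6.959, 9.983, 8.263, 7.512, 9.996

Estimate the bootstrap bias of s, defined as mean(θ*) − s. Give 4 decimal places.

mean(θ*) = (8.114 + 9.834 + 8.643 + 9.058 + 10.959 + 6.837 + 7.837 + 9.039 + 7.078 + 7.072 + 6.959 + 9.983 + 8.263 + 7.512 + 9.996) / 15 = 8.47893
bias = 8.47893 − 7.849

bias = +0.6299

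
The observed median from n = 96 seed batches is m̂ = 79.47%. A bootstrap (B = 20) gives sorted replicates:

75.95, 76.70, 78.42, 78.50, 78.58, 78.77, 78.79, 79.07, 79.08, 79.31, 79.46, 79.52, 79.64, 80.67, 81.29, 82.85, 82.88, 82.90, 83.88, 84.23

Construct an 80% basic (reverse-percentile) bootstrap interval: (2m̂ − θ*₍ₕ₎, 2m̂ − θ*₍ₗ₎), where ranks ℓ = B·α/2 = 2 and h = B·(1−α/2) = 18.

Percentile endpoints at ranks 2 and 18: θ*₍2₎ = 76.70, θ*₍18₎ = 82.90.
Basic interval reflects these around m̂:
  lower = 2 × 79.47 − 82.90 = 76.04
  upper = 2 × 79.47 − 76.70 = 82.24

(76.04, 82.24)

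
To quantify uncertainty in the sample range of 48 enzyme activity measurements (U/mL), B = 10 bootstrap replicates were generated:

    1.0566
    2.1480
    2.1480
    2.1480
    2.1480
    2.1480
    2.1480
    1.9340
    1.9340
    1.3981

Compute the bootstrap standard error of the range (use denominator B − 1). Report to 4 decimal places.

Bootstrap SE is the standard deviation of the 10 replicate ranges.
Mean of replicates: (1.0566 + 2.1480 + 2.1480 + 2.1480 + 2.1480 + 2.1480 + 2.1480 + 1.9340 + 1.9340 + 1.3981) / 10 = 19.21070 / 10 = 1.92107
Sum of squared deviations: (−0.86447)² + (+0.22693)² + (+0.22693)² + (+0.22693)² + (+0.22693)² + (+0.22693)² + (+0.22693)² + (+0.01293)² + (+0.01293)² + (−0.52297)² = 1.33012
Variance = 1.33012 / 9 = 0.14779
SE* = √0.14779

SE* = 0.3844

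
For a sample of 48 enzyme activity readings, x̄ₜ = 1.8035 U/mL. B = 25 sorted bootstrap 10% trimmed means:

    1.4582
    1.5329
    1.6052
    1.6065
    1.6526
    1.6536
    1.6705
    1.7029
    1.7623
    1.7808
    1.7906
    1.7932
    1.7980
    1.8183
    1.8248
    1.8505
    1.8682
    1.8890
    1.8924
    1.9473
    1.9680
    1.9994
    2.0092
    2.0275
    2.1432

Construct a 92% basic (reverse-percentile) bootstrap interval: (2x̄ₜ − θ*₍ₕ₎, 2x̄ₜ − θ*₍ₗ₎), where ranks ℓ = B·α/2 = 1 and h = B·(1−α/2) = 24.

Percentile endpoints at ranks 1 and 24: θ*₍1₎ = 1.4582, θ*₍24₎ = 2.0275.
Basic interval reflects these around x̄ₜ:
  lower = 2 × 1.8035 − 2.0275 = 1.5795
  upper = 2 × 1.8035 − 1.4582 = 2.1488

(1.5795, 2.1488)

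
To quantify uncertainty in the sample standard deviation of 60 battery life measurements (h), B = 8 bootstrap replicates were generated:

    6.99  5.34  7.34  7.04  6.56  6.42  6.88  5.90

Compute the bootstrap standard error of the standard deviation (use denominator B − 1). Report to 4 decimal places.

Bootstrap SE is the standard deviation of the 8 replicate standard deviations.
Mean of replicates: (6.99 + 5.34 + 7.34 + 7.04 + 6.56 + 6.42 + 6.88 + 5.90) / 8 = 52.47000 / 8 = 6.55875
Sum of squared deviations: (+0.43125)² + (−1.21875)² + (+0.78125)² + (+0.48125)² + (+0.00125)² + (−0.13875)² + (+0.32125)² + (−0.65875)² = 3.06969
Variance = 3.06969 / 7 = 0.43853
SE* = √0.43853

SE* = 0.6622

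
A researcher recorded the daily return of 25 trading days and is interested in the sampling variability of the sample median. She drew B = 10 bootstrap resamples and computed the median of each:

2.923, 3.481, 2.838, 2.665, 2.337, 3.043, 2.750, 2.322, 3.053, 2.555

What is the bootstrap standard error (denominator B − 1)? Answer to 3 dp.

SE* = 0.354

Bootstrap SE is the standard deviation of the 10 replicate medians.
Mean of replicates: (2.923 + 3.481 + 2.838 + 2.665 + 2.337 + 3.043 + 2.750 + 2.322 + 3.053 + 2.555) / 10 = 27.9670 / 10 = 2.7967
Sum of squared deviations: (+0.1263)² + (+0.6843)² + (+0.0413)² + (−0.1317)² + (−0.4597)² + (+0.2463)² + (−0.0467)² + (−0.4747)² + (+0.2563)² + (−0.2417)² = 1.1269
Variance = 1.1269 / 9 = 0.1252
SE* = √0.1252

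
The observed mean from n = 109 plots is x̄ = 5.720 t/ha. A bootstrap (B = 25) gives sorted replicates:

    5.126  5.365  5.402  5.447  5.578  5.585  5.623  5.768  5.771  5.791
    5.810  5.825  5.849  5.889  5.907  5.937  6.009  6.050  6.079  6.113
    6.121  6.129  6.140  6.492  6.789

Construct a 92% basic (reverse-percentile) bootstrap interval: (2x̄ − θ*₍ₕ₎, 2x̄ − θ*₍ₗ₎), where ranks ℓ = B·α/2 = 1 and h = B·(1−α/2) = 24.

Percentile endpoints at ranks 1 and 24: θ*₍1₎ = 5.126, θ*₍24₎ = 6.492.
Basic interval reflects these around x̄:
  lower = 2 × 5.720 − 6.492 = 4.948
  upper = 2 × 5.720 − 5.126 = 6.314

(4.948, 6.314)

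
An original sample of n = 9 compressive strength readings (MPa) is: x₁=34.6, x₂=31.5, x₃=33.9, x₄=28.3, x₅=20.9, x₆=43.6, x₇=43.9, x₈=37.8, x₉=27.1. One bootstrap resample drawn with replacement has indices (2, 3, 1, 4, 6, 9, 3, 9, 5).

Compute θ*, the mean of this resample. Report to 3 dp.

θ* = 31.211

Resample values: 31.5, 33.9, 34.6, 28.3, 43.6, 27.1, 33.9, 27.1, 20.9.
Mean = (31.5 + 33.9 + 34.6 + 28.3 + 43.6 + 27.1 + 33.9 + 27.1 + 20.9) / 9 = 280.90 / 9 = 31.211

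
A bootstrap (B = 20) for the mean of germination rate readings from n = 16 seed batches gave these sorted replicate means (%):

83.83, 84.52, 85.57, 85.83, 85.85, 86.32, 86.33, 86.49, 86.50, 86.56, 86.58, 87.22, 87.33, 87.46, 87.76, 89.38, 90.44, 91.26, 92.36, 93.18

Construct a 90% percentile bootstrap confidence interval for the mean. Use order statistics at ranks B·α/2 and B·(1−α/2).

α = 0.10; lower rank = 20 × 0.050 = 1; upper rank = 20 × 0.950 = 19.
The 1st smallest replicate is 83.83; the 19th is 92.36.

(83.83, 92.36)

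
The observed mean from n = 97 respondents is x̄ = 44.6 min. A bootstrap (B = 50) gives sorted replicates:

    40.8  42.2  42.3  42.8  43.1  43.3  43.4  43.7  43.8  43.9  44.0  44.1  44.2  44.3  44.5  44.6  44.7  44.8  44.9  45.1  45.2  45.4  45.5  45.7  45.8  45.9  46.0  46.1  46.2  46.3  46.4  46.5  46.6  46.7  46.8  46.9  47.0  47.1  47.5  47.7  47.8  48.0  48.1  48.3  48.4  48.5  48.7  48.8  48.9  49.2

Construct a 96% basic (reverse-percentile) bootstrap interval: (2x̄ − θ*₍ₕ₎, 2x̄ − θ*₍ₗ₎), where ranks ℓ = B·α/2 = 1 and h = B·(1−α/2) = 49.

Percentile endpoints at ranks 1 and 49: θ*₍1₎ = 40.8, θ*₍49₎ = 48.9.
Basic interval reflects these around x̄:
  lower = 2 × 44.6 − 48.9 = 40.3
  upper = 2 × 44.6 − 40.8 = 48.4

(40.3, 48.4)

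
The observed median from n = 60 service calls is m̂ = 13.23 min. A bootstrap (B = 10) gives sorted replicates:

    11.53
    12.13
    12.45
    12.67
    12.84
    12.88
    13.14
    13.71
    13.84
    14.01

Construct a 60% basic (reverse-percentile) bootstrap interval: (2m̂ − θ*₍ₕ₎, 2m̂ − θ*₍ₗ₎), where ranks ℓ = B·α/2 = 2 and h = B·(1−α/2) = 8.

(12.75, 14.33)

Percentile endpoints at ranks 2 and 8: θ*₍2₎ = 12.13, θ*₍8₎ = 13.71.
Basic interval reflects these around m̂:
  lower = 2 × 13.23 − 13.71 = 12.75
  upper = 2 × 13.23 − 12.13 = 14.33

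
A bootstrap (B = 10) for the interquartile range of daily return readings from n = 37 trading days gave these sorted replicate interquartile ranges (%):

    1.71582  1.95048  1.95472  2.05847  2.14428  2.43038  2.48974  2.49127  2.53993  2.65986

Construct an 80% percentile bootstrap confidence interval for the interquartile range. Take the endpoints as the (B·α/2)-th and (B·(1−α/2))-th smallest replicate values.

(1.71582, 2.53993)

α = 0.20; lower rank = 10 × 0.100 = 1; upper rank = 10 × 0.900 = 9.
The 1st smallest replicate is 1.71582; the 9th is 2.53993.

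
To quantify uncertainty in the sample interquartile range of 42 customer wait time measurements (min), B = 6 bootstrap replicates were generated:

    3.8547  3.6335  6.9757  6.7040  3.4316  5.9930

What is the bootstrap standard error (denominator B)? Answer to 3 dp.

Bootstrap SE is the standard deviation of the 6 replicate interquartile ranges.
Mean of replicates: (3.8547 + 3.6335 + 6.9757 + 6.7040 + 3.4316 + 5.9930) / 6 = 30.59250 / 6 = 5.09875
Sum of squared deviations: (−1.24405)² + (−1.46525)² + (+1.87695)² + (+1.60525)² + (−1.66715)² + (+0.89425)² = 13.37346
Variance = 13.37346 / 6 = 2.22891
SE* = √2.22891

SE* = 1.493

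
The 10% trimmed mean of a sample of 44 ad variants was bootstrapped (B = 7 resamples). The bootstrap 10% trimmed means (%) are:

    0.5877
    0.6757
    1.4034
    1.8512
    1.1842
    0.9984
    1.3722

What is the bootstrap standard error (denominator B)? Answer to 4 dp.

Bootstrap SE is the standard deviation of the 7 replicate 10% trimmed means.
Mean of replicates: (0.5877 + 0.6757 + 1.4034 + 1.8512 + 1.1842 + 0.9984 + 1.3722) / 7 = 8.07280 / 7 = 1.15326
Sum of squared deviations: (−0.56556)² + (−0.47756)² + (+0.25014)² + (+0.69794)² + (+0.03094)² + (−0.15486)² + (+0.21894)² = 1.17049
Variance = 1.17049 / 7 = 0.16721
SE* = √0.16721

SE* = 0.4089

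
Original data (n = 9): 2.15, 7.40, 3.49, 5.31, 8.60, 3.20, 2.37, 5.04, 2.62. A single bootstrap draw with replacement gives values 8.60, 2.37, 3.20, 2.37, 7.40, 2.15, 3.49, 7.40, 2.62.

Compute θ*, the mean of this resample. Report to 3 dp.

θ* = 4.400

Mean = (8.60 + 2.37 + 3.20 + 2.37 + 7.40 + 2.15 + 3.49 + 7.40 + 2.62) / 9 = 39.600 / 9 = 4.400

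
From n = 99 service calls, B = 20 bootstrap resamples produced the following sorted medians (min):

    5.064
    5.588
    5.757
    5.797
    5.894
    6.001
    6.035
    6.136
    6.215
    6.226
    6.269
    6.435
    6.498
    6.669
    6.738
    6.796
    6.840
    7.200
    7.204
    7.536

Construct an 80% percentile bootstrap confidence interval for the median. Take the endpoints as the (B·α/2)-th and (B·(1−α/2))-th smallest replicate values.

(5.588, 7.200)

α = 0.20; lower rank = 20 × 0.100 = 2; upper rank = 20 × 0.900 = 18.
The 2nd smallest replicate is 5.588; the 18th is 7.200.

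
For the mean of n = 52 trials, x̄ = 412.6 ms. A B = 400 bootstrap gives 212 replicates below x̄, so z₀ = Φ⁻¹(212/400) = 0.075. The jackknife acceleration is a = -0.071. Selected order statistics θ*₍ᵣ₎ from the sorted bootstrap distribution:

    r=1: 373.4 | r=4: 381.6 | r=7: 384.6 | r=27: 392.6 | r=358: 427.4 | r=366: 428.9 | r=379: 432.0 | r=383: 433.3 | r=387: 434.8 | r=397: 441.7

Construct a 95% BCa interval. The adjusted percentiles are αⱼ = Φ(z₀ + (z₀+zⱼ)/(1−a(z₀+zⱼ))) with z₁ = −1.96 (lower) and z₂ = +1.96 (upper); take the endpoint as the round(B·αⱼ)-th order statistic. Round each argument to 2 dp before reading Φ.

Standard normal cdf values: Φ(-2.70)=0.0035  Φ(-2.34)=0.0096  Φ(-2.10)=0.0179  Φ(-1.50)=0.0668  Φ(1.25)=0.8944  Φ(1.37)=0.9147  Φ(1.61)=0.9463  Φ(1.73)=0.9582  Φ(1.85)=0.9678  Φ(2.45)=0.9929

Lower: z₀ + z₁ = 0.075 + (-1.960) = -1.885; 1 − a(z₀+z₁) = 1 − (-0.071)(-1.885) = 0.8662; argument = 0.075 + (-1.885)/0.8662 = -2.1013 → -2.10.
α₁ = Φ(-2.10) = 0.0179; rank = round(400 × 0.0179) = 7; θ*₍7₎ = 384.6.
Upper: z₀ + z₂ = 2.035; 1 − a(z₀+z₂) = 1.1445; argument = 1.8531 → 1.85; α₂ = 0.9678; rank = 387; θ*₍387₎ = 434.8.

(384.6, 434.8)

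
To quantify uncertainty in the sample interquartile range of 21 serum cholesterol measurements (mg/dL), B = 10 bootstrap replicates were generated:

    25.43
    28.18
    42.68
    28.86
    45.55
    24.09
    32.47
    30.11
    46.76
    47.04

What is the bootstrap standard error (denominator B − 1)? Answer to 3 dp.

Bootstrap SE is the standard deviation of the 10 replicate interquartile ranges.
Mean of replicates: (25.43 + 28.18 + 42.68 + 28.86 + 45.55 + 24.09 + 32.47 + 30.11 + 46.76 + 47.04) / 10 = 351.1700 / 10 = 35.1170
Sum of squared deviations: (−9.6870)² + (−6.9370)² + (+7.5630)² + (−6.2570)² + (+10.4330)² + (−11.0270)² + (−2.6470)² + (−5.0070)² + (+11.6430)² + (+11.9230)² = 778.5452
Variance = 778.5452 / 9 = 86.5050
SE* = √86.5050

SE* = 9.301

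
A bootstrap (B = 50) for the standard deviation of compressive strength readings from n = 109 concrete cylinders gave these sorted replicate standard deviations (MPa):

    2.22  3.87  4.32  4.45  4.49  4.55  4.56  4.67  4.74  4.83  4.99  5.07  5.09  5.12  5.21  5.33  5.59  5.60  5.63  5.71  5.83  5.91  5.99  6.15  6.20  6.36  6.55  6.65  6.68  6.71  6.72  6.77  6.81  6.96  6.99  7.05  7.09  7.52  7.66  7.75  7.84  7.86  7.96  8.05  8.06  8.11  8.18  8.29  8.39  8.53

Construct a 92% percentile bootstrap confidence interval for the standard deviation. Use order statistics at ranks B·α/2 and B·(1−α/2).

(3.87, 8.29)

α = 0.08; lower rank = 50 × 0.040 = 2; upper rank = 50 × 0.960 = 48.
The 2nd smallest replicate is 3.87; the 48th is 8.29.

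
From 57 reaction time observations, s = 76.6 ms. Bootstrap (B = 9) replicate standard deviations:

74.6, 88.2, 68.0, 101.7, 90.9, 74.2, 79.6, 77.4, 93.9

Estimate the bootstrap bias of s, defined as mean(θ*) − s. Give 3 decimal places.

mean(θ*) = (74.6 + 88.2 + 68.0 + 101.7 + 90.9 + 74.2 + 79.6 + 77.4 + 93.9) / 9 = 83.1667
bias = 83.1667 − 76.6

bias = +6.567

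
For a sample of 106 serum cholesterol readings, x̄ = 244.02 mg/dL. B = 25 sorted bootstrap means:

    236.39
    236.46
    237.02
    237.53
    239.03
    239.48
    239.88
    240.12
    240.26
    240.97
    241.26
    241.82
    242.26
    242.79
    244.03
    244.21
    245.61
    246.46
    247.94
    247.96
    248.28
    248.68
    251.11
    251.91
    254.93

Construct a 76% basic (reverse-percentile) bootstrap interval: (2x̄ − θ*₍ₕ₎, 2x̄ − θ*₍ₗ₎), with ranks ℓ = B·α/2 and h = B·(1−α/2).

Percentile endpoints at ranks 3 and 22: θ*₍3₎ = 237.02, θ*₍22₎ = 248.68.
Basic interval reflects these around x̄:
  lower = 2 × 244.02 − 248.68 = 239.36
  upper = 2 × 244.02 − 237.02 = 251.02

(239.36, 251.02)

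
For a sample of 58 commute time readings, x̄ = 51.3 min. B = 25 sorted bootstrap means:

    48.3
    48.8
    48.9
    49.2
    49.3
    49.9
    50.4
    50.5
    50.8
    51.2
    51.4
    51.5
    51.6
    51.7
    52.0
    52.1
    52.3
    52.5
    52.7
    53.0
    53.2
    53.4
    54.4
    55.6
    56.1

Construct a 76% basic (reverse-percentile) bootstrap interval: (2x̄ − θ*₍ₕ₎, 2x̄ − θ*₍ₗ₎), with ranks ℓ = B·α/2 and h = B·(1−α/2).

Percentile endpoints at ranks 3 and 22: θ*₍3₎ = 48.9, θ*₍22₎ = 53.4.
Basic interval reflects these around x̄:
  lower = 2 × 51.3 − 53.4 = 49.2
  upper = 2 × 51.3 − 48.9 = 53.7

(49.2, 53.7)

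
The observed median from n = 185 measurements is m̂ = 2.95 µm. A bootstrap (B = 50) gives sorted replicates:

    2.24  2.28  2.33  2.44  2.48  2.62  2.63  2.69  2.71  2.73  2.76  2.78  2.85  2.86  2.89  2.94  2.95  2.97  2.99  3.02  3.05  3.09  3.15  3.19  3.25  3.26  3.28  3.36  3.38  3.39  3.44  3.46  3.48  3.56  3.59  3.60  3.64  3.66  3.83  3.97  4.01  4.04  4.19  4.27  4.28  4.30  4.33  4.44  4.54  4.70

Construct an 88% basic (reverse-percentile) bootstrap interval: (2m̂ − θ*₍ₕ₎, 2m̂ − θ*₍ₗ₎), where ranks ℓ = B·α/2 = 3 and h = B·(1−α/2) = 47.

(1.57, 3.57)

Percentile endpoints at ranks 3 and 47: θ*₍3₎ = 2.33, θ*₍47₎ = 4.33.
Basic interval reflects these around m̂:
  lower = 2 × 2.95 − 4.33 = 1.57
  upper = 2 × 2.95 − 2.33 = 3.57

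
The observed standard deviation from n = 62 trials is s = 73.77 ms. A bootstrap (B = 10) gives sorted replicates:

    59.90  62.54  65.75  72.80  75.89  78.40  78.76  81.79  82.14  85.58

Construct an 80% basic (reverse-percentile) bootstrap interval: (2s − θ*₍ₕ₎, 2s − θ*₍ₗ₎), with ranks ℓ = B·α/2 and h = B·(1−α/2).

(65.40, 87.64)

Percentile endpoints at ranks 1 and 9: θ*₍1₎ = 59.90, θ*₍9₎ = 82.14.
Basic interval reflects these around s:
  lower = 2 × 73.77 − 82.14 = 65.40
  upper = 2 × 73.77 − 59.90 = 87.64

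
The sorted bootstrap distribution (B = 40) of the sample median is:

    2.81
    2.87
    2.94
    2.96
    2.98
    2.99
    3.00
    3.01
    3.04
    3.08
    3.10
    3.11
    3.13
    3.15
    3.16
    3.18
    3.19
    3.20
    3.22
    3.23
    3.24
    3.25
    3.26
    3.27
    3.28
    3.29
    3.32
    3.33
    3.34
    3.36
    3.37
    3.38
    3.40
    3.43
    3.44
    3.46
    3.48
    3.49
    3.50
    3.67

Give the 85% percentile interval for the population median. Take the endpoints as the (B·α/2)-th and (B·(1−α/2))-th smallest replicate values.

(2.94, 3.48)

α = 0.15; lower rank = 40 × 0.075 = 3; upper rank = 40 × 0.925 = 37.
The 3rd smallest replicate is 2.94; the 37th is 3.48.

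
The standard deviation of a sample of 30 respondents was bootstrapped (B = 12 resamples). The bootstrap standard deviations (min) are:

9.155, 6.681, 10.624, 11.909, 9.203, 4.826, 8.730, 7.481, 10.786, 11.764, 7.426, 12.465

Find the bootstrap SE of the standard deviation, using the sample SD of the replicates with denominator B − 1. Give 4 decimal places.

SE* = 2.3526

Bootstrap SE is the standard deviation of the 12 replicate standard deviations.
Mean of replicates: (9.155 + 6.681 + 10.624 + 11.909 + 9.203 + 4.826 + 8.730 + 7.481 + 10.786 + 11.764 + 7.426 + 12.465) / 12 = 111.05000 / 12 = 9.25417
Sum of squared deviations: (−0.09917)² + (−2.57317)² + (+1.36983)² + (+2.65483)² + (−0.05117)² + (−4.42817)² + (−0.52417)² + (−1.77317)² + (+1.53183)² + (+2.50983)² + (−1.82817)² + (+3.21083)² = 60.88317
Variance = 60.88317 / 11 = 5.53483
SE* = √5.53483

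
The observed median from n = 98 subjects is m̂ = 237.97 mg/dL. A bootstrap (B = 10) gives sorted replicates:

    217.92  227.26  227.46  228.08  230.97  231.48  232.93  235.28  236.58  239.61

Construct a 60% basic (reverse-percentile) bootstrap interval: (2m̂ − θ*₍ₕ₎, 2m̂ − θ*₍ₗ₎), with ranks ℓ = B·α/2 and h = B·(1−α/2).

Percentile endpoints at ranks 2 and 8: θ*₍2₎ = 227.26, θ*₍8₎ = 235.28.
Basic interval reflects these around m̂:
  lower = 2 × 237.97 − 235.28 = 240.66
  upper = 2 × 237.97 − 227.26 = 248.68

(240.66, 248.68)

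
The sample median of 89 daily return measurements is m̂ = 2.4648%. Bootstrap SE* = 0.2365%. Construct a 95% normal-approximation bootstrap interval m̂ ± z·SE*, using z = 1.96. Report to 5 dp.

Margin = 1.96 × 0.2365 = 0.463540
Interval: 2.4648 ± 0.463540

(2.00126, 2.92834)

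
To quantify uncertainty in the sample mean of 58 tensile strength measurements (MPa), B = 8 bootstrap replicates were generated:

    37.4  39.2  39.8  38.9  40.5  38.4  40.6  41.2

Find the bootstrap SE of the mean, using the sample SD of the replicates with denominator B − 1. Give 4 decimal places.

Bootstrap SE is the standard deviation of the 8 replicate means.
Mean of replicates: (37.4 + 39.2 + 39.8 + 38.9 + 40.5 + 38.4 + 40.6 + 41.2) / 8 = 316.00000 / 8 = 39.50000
Sum of squared deviations: (−2.10000)² + (−0.30000)² + (+0.30000)² + (−0.60000)² + (+1.00000)² + (−1.10000)² + (+1.10000)² + (+1.70000)² = 11.26000
Variance = 11.26000 / 7 = 1.60857
SE* = √1.60857

SE* = 1.2683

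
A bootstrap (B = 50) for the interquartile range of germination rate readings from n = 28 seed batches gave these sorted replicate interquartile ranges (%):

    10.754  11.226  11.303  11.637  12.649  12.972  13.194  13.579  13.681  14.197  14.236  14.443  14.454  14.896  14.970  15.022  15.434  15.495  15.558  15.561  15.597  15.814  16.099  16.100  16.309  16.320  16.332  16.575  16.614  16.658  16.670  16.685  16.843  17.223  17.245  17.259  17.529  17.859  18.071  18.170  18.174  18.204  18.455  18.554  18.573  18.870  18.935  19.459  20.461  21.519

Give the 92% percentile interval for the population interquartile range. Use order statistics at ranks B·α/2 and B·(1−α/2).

α = 0.08; lower rank = 50 × 0.040 = 2; upper rank = 50 × 0.960 = 48.
The 2nd smallest replicate is 11.226; the 48th is 19.459.

(11.226, 19.459)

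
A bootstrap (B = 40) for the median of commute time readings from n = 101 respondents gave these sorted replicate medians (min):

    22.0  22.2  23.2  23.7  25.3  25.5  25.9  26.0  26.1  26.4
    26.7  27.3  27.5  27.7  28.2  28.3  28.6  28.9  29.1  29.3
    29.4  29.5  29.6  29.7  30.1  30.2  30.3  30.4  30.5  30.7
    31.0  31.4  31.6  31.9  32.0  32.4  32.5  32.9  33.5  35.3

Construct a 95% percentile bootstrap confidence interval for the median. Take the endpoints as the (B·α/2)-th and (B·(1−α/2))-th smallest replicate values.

(22.0, 33.5)

α = 0.05; lower rank = 40 × 0.025 = 1; upper rank = 40 × 0.975 = 39.
The 1st smallest replicate is 22.0; the 39th is 33.5.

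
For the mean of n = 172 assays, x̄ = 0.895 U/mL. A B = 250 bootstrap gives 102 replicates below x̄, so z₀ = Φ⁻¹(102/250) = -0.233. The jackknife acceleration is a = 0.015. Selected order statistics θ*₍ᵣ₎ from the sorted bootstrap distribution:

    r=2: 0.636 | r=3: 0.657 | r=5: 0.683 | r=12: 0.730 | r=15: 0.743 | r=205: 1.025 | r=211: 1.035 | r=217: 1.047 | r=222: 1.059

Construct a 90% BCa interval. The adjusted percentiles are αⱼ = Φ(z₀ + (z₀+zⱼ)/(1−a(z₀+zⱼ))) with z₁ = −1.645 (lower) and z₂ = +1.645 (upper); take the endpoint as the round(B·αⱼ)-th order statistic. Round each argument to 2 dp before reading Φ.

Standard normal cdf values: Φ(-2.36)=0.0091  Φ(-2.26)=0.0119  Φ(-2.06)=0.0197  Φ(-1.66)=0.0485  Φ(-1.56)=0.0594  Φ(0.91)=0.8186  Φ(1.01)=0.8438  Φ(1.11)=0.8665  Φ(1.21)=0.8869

Lower: z₀ + z₁ = -0.233 + (-1.645) = -1.878; 1 − a(z₀+z₁) = 1 − (0.015)(-1.878) = 1.0282; argument = -0.233 + (-1.878)/1.0282 = -2.0595 → -2.06.
α₁ = Φ(-2.06) = 0.0197; rank = round(250 × 0.0197) = 5; θ*₍5₎ = 0.683.
Upper: z₀ + z₂ = 1.412; 1 − a(z₀+z₂) = 0.9788; argument = 1.2096 → 1.21; α₂ = 0.8869; rank = 222; θ*₍222₎ = 1.059.

(0.683, 1.059)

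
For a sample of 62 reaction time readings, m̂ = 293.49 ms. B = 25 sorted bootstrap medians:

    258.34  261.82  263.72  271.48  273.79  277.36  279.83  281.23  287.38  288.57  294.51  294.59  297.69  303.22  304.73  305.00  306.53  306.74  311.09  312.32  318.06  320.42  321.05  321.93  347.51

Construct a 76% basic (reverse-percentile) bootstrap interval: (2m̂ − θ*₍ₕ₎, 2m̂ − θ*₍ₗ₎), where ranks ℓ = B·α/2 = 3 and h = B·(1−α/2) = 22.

(266.56, 323.26)

Percentile endpoints at ranks 3 and 22: θ*₍3₎ = 263.72, θ*₍22₎ = 320.42.
Basic interval reflects these around m̂:
  lower = 2 × 293.49 − 320.42 = 266.56
  upper = 2 × 293.49 − 263.72 = 323.26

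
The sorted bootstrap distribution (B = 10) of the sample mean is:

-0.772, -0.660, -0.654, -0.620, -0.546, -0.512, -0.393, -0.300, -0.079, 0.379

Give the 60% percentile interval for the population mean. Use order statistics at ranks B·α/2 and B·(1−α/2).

(-0.660, -0.300)

α = 0.40; lower rank = 10 × 0.200 = 2; upper rank = 10 × 0.800 = 8.
The 2nd smallest replicate is -0.660; the 8th is -0.300.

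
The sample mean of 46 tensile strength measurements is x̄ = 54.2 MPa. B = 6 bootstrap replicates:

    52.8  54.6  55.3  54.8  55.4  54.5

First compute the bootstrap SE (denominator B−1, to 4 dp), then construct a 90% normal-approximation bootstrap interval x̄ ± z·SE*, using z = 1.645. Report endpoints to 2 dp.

Mean of replicates = 54.5667; sum of squared deviations = 4.4133; SE* = √(4.4133/5) = 0.9395
Margin = 1.645 × 0.9395 = 1.545
Interval: 54.2 ± 1.545

(52.65, 55.75)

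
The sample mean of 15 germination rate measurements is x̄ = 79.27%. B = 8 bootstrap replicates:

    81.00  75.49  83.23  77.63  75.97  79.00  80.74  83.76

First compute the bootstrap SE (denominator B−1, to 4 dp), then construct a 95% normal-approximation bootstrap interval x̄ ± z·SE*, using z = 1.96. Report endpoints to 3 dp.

Mean of replicates = 79.6025; sum of squared deviations = 68.0520; SE* = √(68.0520/7) = 3.1180
Margin = 1.96 × 3.1180 = 6.1113
Interval: 79.27 ± 6.1113

(73.159, 85.381)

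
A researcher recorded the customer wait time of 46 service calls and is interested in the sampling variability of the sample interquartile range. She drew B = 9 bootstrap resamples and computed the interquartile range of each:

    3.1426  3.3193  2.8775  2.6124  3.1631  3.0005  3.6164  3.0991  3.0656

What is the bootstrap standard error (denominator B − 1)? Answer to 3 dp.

Bootstrap SE is the standard deviation of the 9 replicate interquartile ranges.
Mean of replicates: (3.1426 + 3.3193 + 2.8775 + 2.6124 + 3.1631 + 3.0005 + 3.6164 + 3.0991 + 3.0656) / 9 = 27.89650 / 9 = 3.09961
Sum of squared deviations: (+0.04299)² + (+0.21969)² + (−0.22211)² + (−0.48721)² + (+0.06349)² + (−0.09911)² + (+0.51679)² + (−0.00051)² + (−0.03401)² = 0.61890
Variance = 0.61890 / 8 = 0.07736
SE* = √0.07736

SE* = 0.278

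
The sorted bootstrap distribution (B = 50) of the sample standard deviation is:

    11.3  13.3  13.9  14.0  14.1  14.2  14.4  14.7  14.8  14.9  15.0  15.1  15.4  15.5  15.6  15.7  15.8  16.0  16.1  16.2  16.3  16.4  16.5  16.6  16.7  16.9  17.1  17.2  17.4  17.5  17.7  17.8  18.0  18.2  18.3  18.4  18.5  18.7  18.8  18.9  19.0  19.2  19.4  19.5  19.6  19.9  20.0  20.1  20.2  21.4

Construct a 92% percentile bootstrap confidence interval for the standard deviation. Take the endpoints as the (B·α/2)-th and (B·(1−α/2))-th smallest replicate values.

α = 0.08; lower rank = 50 × 0.040 = 2; upper rank = 50 × 0.960 = 48.
The 2nd smallest replicate is 13.3; the 48th is 20.1.

(13.3, 20.1)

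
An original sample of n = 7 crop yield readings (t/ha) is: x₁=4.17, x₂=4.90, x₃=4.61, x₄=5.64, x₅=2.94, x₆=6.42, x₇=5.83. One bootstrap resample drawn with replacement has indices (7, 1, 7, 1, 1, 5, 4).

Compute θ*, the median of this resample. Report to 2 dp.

θ* = 4.17

Resample values: 5.83, 4.17, 5.83, 4.17, 4.17, 2.94, 5.64.
Sorted: 2.94, 4.17, 4.17, 4.17, 5.64, 5.83, 5.83
Median = middle value = 4.17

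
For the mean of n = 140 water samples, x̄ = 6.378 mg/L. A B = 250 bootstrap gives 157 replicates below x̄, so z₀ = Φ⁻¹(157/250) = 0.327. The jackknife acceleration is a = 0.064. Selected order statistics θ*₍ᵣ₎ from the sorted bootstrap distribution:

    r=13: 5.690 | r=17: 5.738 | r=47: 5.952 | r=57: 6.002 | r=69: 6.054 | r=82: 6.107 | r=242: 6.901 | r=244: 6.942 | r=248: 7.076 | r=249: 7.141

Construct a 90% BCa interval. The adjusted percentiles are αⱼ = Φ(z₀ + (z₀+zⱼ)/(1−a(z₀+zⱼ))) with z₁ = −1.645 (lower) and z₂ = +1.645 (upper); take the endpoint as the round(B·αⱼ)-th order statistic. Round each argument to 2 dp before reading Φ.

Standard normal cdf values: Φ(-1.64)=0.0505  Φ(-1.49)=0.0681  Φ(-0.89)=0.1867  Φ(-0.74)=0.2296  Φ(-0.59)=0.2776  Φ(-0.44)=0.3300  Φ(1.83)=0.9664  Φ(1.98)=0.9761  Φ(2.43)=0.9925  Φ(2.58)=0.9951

(5.952, 7.141)

Lower: z₀ + z₁ = 0.327 + (-1.645) = -1.318; 1 − a(z₀+z₁) = 1 − (0.064)(-1.318) = 1.0844; argument = 0.327 + (-1.318)/1.0844 = -0.8885 → -0.89.
α₁ = Φ(-0.89) = 0.1867; rank = round(250 × 0.1867) = 47; θ*₍47₎ = 5.952.
Upper: z₀ + z₂ = 1.972; 1 − a(z₀+z₂) = 0.8738; argument = 2.5838 → 2.58; α₂ = 0.9951; rank = 249; θ*₍249₎ = 7.141.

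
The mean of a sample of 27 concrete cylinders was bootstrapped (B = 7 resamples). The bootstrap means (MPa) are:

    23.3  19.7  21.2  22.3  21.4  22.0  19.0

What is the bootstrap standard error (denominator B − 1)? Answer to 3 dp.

Bootstrap SE is the standard deviation of the 7 replicate means.
Mean of replicates: (23.3 + 19.7 + 21.2 + 22.3 + 21.4 + 22.0 + 19.0) / 7 = 148.9000 / 7 = 21.2714
Sum of squared deviations: (+2.0286)² + (−1.5714)² + (−0.0714)² + (+1.0286)² + (+0.1286)² + (+0.7286)² + (−2.2714)² = 13.3543
Variance = 13.3543 / 6 = 2.2257
SE* = √2.2257

SE* = 1.492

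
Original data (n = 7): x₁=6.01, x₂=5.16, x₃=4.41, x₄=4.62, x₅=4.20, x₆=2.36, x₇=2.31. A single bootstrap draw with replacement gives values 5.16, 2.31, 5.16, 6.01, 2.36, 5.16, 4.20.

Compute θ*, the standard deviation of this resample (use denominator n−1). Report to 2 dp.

Mean = 4.3371; sum of squared deviations = 12.8669
s² = 12.8669 / 6 = 2.1445
s = √2.1445 = 1.46

θ* = 1.46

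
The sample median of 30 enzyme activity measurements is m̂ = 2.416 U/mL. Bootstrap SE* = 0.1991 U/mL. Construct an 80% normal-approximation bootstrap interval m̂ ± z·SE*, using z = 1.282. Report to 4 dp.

(2.1608, 2.6712)

Margin = 1.282 × 0.1991 = 0.25525
Interval: 2.416 ± 0.25525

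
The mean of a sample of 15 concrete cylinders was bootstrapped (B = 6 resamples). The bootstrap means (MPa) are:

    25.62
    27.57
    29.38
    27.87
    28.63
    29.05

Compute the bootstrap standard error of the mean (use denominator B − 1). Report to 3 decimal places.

Bootstrap SE is the standard deviation of the 6 replicate means.
Mean of replicates: (25.62 + 27.57 + 29.38 + 27.87 + 28.63 + 29.05) / 6 = 168.1200 / 6 = 28.0200
Sum of squared deviations: (−2.4000)² + (−0.4500)² + (+1.3600)² + (−0.1500)² + (+0.6100)² + (+1.0300)² = 9.2676
Variance = 9.2676 / 5 = 1.8535
SE* = √1.8535

SE* = 1.361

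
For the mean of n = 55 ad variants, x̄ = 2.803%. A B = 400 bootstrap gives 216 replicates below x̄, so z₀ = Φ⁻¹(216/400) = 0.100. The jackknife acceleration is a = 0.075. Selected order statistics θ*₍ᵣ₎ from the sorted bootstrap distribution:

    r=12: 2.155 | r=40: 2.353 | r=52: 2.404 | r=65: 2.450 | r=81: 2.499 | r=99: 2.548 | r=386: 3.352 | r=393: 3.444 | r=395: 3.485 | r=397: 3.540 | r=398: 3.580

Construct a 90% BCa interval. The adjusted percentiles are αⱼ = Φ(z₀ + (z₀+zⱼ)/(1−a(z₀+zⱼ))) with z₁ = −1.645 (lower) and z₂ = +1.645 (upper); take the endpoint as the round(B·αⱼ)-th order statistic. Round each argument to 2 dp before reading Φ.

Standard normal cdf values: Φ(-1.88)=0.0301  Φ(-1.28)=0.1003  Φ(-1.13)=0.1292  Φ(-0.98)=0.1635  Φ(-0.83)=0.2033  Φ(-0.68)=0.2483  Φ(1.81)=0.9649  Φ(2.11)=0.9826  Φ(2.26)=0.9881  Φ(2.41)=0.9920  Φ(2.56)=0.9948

Lower: z₀ + z₁ = 0.100 + (-1.645) = -1.545; 1 − a(z₀+z₁) = 1 − (0.075)(-1.545) = 1.1159; argument = 0.100 + (-1.545)/1.1159 = -1.2846 → -1.28.
α₁ = Φ(-1.28) = 0.1003; rank = round(400 × 0.1003) = 40; θ*₍40₎ = 2.353.
Upper: z₀ + z₂ = 1.745; 1 − a(z₀+z₂) = 0.8691; argument = 2.1078 → 2.11; α₂ = 0.9826; rank = 393; θ*₍393₎ = 3.444.

(2.353, 3.444)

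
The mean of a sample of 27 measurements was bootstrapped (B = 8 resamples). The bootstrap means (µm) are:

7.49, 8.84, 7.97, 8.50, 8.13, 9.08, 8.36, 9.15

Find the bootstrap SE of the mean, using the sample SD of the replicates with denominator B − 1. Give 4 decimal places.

Bootstrap SE is the standard deviation of the 8 replicate means.
Mean of replicates: (7.49 + 8.84 + 7.97 + 8.50 + 8.13 + 9.08 + 8.36 + 9.15) / 8 = 67.52000 / 8 = 8.44000
Sum of squared deviations: (−0.95000)² + (+0.40000)² + (−0.47000)² + (+0.06000)² + (−0.31000)² + (+0.64000)² + (−0.08000)² + (+0.71000)² = 2.30320
Variance = 2.30320 / 7 = 0.32903
SE* = √0.32903

SE* = 0.5736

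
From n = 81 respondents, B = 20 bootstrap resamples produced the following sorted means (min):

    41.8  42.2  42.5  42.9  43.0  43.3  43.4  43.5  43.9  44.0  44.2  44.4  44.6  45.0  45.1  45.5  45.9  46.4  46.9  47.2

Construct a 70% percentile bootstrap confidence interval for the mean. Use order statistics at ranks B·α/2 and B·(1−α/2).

(42.5, 45.9)

α = 0.30; lower rank = 20 × 0.150 = 3; upper rank = 20 × 0.850 = 17.
The 3rd smallest replicate is 42.5; the 17th is 45.9.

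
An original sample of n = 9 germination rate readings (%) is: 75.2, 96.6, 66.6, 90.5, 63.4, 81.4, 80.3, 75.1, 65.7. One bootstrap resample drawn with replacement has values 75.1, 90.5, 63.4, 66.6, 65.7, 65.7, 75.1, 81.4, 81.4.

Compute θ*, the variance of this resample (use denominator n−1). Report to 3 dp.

θ* = 86.119

Mean = 73.8778; sum of squared deviations = 688.9556
s² = 688.9556 / 8 = 86.1194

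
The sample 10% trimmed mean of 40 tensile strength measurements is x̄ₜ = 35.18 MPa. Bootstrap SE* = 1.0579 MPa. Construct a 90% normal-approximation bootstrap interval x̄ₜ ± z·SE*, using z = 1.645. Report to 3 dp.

Margin = 1.645 × 1.0579 = 1.7402
Interval: 35.18 ± 1.7402

(33.440, 36.920)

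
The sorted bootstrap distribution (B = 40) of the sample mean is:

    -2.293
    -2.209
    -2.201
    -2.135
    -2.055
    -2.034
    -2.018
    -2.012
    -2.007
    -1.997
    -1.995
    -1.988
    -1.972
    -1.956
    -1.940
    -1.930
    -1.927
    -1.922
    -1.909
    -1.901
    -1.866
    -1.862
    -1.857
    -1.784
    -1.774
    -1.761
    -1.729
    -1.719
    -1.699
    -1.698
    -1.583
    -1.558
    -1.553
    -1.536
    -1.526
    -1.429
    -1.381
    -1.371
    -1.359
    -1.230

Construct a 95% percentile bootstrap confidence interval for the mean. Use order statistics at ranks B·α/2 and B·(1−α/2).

α = 0.05; lower rank = 40 × 0.025 = 1; upper rank = 40 × 0.975 = 39.
The 1st smallest replicate is -2.293; the 39th is -1.359.

(-2.293, -1.359)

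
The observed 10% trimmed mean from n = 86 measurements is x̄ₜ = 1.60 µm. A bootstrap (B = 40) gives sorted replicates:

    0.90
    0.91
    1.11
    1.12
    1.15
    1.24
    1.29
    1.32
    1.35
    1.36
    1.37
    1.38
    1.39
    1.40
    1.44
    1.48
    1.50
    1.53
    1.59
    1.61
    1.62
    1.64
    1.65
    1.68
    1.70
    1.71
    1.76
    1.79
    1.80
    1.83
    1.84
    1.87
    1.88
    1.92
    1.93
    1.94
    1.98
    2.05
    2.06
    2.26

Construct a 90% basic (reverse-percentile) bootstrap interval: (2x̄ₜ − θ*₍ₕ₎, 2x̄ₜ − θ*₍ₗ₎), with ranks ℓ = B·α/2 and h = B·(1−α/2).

(1.15, 2.29)

Percentile endpoints at ranks 2 and 38: θ*₍2₎ = 0.91, θ*₍38₎ = 2.05.
Basic interval reflects these around x̄ₜ:
  lower = 2 × 1.60 − 2.05 = 1.15
  upper = 2 × 1.60 − 0.91 = 2.29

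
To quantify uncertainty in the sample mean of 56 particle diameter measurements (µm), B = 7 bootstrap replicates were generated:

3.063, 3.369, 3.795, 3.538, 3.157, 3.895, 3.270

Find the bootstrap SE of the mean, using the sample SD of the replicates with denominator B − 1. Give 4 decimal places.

Bootstrap SE is the standard deviation of the 7 replicate means.
Mean of replicates: (3.063 + 3.369 + 3.795 + 3.538 + 3.157 + 3.895 + 3.270) / 7 = 24.08700 / 7 = 3.44100
Sum of squared deviations: (−0.37800)² + (−0.07200)² + (+0.35400)² + (+0.09700)² + (−0.28400)² + (+0.45400)² + (−0.17100)² = 0.59881
Variance = 0.59881 / 6 = 0.09980
SE* = √0.09980

SE* = 0.3159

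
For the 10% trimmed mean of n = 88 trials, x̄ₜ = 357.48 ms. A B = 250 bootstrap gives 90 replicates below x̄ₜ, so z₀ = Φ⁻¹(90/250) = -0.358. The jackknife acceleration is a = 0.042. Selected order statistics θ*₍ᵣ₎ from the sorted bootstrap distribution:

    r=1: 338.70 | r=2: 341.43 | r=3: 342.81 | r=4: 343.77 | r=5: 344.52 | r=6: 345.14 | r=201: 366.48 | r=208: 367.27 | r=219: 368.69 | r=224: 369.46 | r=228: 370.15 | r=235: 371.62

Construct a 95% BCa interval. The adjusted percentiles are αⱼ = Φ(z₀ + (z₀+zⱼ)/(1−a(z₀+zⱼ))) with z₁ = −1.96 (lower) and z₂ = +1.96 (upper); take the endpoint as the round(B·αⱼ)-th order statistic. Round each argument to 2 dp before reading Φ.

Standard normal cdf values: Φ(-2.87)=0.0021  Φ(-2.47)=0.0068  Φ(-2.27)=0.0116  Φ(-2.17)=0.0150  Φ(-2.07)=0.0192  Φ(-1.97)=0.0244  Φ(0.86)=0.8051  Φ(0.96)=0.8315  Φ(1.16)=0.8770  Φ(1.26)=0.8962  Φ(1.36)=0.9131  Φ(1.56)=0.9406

Lower: z₀ + z₁ = -0.358 + (-1.960) = -2.318; 1 − a(z₀+z₁) = 1 − (0.042)(-2.318) = 1.0974; argument = -0.358 + (-2.318)/1.0974 = -2.4704 → -2.47.
α₁ = Φ(-2.47) = 0.0068; rank = round(250 × 0.0068) = 2; θ*₍2₎ = 341.43.
Upper: z₀ + z₂ = 1.602; 1 − a(z₀+z₂) = 0.9327; argument = 1.3596 → 1.36; α₂ = 0.9131; rank = 228; θ*₍228₎ = 370.15.

(341.43, 370.15)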